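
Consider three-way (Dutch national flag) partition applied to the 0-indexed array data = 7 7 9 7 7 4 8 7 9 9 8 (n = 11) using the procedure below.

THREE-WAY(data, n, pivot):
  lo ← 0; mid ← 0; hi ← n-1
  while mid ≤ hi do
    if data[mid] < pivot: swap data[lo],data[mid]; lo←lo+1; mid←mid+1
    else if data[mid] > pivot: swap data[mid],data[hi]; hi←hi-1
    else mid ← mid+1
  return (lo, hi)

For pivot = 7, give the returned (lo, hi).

(1, 5)

lo=0 mid=0 hi=10
7=7: mid=1
7=7: mid=2
9>7: swap(2,10), hi=9 ⇒ 7 7 8 7 7 4 8 7 9 9 9
8>7: swap(2,9), hi=8 ⇒ 7 7 9 7 7 4 8 7 9 8 9
9>7: swap(2,8), hi=7 ⇒ 7 7 9 7 7 4 8 7 9 8 9
9>7: swap(2,7), hi=6 ⇒ 7 7 7 7 7 4 8 9 9 8 9
7=7: mid=3
7=7: mid=4
7=7: mid=5
4<7: swap(0,5), lo=1 mid=6 ⇒ 4 7 7 7 7 7 8 9 9 8 9
8>7: swap(6,6), hi=5 ⇒ 4 7 7 7 7 7 8 9 9 8 9
done. lo=1 hi=5; data=4 7 7 7 7 7 8 9 9 8 9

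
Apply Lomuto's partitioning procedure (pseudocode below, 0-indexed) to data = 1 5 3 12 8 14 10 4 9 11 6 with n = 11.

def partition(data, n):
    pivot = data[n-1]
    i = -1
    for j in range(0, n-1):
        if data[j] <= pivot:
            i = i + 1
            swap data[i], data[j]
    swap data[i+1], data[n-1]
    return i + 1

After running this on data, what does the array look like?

1 5 3 4 6 14 10 12 9 11 8

pivot = data[10] = 6; i = -1
j=0: data[0]=1 ≤ 6 → i=0, swap data[0],data[0] (no change) → 1 5 3 12 8 14 10 4 9 11 6
j=1: data[1]=5 ≤ 6 → i=1, swap data[1],data[1] (no change) → 1 5 3 12 8 14 10 4 9 11 6
j=2: data[2]=3 ≤ 6 → i=2, swap data[2],data[2] (no change) → 1 5 3 12 8 14 10 4 9 11 6
j=3: data[3]=12 > 6 → no swap
j=4: data[4]=8 > 6 → no swap
j=5: data[5]=14 > 6 → no swap
j=6: data[6]=10 > 6 → no swap
j=7: data[7]=4 ≤ 6 → i=3, swap data[3],data[7] → 1 5 3 4 8 14 10 12 9 11 6
j=8: data[8]=9 > 6 → no swap
j=9: data[9]=11 > 6 → no swap
final swap data[4],data[10] → 1 5 3 4 6 14 10 12 9 11 8; return 4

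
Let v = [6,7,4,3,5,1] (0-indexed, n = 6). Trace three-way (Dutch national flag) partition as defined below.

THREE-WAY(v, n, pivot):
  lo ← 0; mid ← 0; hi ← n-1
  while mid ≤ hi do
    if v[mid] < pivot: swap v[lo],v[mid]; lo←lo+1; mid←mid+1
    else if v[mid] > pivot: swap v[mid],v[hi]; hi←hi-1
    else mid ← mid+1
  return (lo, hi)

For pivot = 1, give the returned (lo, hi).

lo=0 mid=0 hi=5
6>1: swap(0,5), hi=4 ⇒ [1,7,4,3,5,6]
1=1: mid=1
7>1: swap(1,4), hi=3 ⇒ [1,5,4,3,7,6]
5>1: swap(1,3), hi=2 ⇒ [1,3,4,5,7,6]
3>1: swap(1,2), hi=1 ⇒ [1,4,3,5,7,6]
4>1: swap(1,1), hi=0 ⇒ [1,4,3,5,7,6]
done. lo=0 hi=0; v=[1,4,3,5,7,6]

(0, 0)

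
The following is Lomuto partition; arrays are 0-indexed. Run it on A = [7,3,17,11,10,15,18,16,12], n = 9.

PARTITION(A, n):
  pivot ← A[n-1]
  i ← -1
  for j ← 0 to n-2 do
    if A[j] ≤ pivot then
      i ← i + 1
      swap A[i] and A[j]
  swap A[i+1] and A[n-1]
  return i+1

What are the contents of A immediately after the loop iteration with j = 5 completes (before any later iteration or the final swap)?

[7,3,11,10,17,15,18,16,12]

pivot = A[8] = 12; i = -1
j=0: A[0]=7 ≤ 12 → i=0, swap A[0],A[0] (no change) → [7,3,17,11,10,15,18,16,12]
j=1: A[1]=3 ≤ 12 → i=1, swap A[1],A[1] (no change) → [7,3,17,11,10,15,18,16,12]
j=2: A[2]=17 > 12 → no swap
j=3: A[3]=11 ≤ 12 → i=2, swap A[2],A[3] → [7,3,11,17,10,15,18,16,12]
j=4: A[4]=10 ≤ 12 → i=3, swap A[3],A[4] → [7,3,11,10,17,15,18,16,12]
j=5: A[5]=15 > 12 → no swap
(after j=5) A = [7,3,11,10,17,15,18,16,12]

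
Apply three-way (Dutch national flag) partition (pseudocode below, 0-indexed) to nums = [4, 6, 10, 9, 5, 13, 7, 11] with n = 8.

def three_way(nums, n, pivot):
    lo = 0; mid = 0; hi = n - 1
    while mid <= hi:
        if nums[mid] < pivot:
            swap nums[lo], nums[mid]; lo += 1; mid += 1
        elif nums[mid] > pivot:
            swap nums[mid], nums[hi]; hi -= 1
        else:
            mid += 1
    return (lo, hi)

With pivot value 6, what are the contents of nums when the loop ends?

[4, 5, 6, 9, 13, 7, 11, 10]

pivot = 6; lo=0, mid=0, hi=7
nums[mid]=4<6: swap nums[0],nums[0]; lo=1,mid=1 → [4, 6, 10, 9, 5, 13, 7, 11]
nums[mid]=6=6: mid=2
nums[mid]=10>6: swap nums[2],nums[7]; hi=6 → [4, 6, 11, 9, 5, 13, 7, 10]
nums[mid]=11>6: swap nums[2],nums[6]; hi=5 → [4, 6, 7, 9, 5, 13, 11, 10]
nums[mid]=7>6: swap nums[2],nums[5]; hi=4 → [4, 6, 13, 9, 5, 7, 11, 10]
nums[mid]=13>6: swap nums[2],nums[4]; hi=3 → [4, 6, 5, 9, 13, 7, 11, 10]
nums[mid]=5<6: swap nums[1],nums[2]; lo=2,mid=3 → [4, 5, 6, 9, 13, 7, 11, 10]
nums[mid]=9>6: swap nums[3],nums[3]; hi=2 → [4, 5, 6, 9, 13, 7, 11, 10]
end: lo=2, hi=2; nums = [4, 5, 6, 9, 13, 7, 11, 10]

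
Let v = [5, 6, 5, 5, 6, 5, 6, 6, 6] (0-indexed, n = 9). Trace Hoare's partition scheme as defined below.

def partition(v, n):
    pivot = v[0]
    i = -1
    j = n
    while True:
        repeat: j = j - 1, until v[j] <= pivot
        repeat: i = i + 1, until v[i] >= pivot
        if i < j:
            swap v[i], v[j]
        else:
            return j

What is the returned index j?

pivot = v[0] = 5; i = -1, j = 9
j→5 (v[5]=5≤5), i→0 (v[0]=5≥5); i<j, swap → [5, 6, 5, 5, 6, 5, 6, 6, 6]
j→3 (v[3]=5≤5), i→1 (v[1]=6≥5); i<j, swap → [5, 5, 5, 6, 6, 5, 6, 6, 6]
j→2, i→2; i≥j, return j=2. v = [5, 5, 5, 6, 6, 5, 6, 6, 6]

2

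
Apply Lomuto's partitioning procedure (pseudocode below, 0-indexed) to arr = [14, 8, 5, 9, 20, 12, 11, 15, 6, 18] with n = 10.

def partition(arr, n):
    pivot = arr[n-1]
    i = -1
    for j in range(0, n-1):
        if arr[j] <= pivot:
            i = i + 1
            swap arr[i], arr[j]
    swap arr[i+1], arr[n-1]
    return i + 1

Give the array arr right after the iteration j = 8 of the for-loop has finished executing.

[14, 8, 5, 9, 12, 11, 15, 6, 20, 18]

pivot=18, i=-1
j=0: 14≤18, i=0, swap(0,0) ⇒ [14, 8, 5, 9, 20, 12, 11, 15, 6, 18]
j=1: 8≤18, i=1, swap(1,1) ⇒ [14, 8, 5, 9, 20, 12, 11, 15, 6, 18]
j=2: 5≤18, i=2, swap(2,2) ⇒ [14, 8, 5, 9, 20, 12, 11, 15, 6, 18]
j=3: 9≤18, i=3, swap(3,3) ⇒ [14, 8, 5, 9, 20, 12, 11, 15, 6, 18]
j=4: 20>18, skip
j=5: 12≤18, i=4, swap(4,5) ⇒ [14, 8, 5, 9, 12, 20, 11, 15, 6, 18]
j=6: 11≤18, i=5, swap(5,6) ⇒ [14, 8, 5, 9, 12, 11, 20, 15, 6, 18]
j=7: 15≤18, i=6, swap(6,7) ⇒ [14, 8, 5, 9, 12, 11, 15, 20, 6, 18]
j=8: 6≤18, i=7, swap(7,8) ⇒ [14, 8, 5, 9, 12, 11, 15, 6, 20, 18]
(after j=8) arr = [14, 8, 5, 9, 12, 11, 15, 6, 20, 18]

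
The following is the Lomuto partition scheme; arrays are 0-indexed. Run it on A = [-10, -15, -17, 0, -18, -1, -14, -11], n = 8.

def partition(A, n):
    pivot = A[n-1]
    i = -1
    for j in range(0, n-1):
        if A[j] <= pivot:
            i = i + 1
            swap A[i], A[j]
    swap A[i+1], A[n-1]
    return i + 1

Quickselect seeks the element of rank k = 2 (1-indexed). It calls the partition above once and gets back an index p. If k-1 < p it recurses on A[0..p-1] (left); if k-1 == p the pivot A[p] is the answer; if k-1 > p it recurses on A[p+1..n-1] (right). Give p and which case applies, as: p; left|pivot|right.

pivot=-11, i=-1
j=0: -10>-11, skip
j=1: -15≤-11, i=0, swap(0,1) ⇒ [-15, -10, -17, 0, -18, -1, -14, -11]
j=2: -17≤-11, i=1, swap(1,2) ⇒ [-15, -17, -10, 0, -18, -1, -14, -11]
j=3: 0>-11, skip
j=4: -18≤-11, i=2, swap(2,4) ⇒ [-15, -17, -18, 0, -10, -1, -14, -11]
j=5: -1>-11, skip
j=6: -14≤-11, i=3, swap(3,6) ⇒ [-15, -17, -18, -14, -10, -1, 0, -11]
swap(4,7) ⇒ [-15, -17, -18, -14, -11, -1, 0, -10]; return 4
p = 4; k-1 = 1 < 4 ⇒ left

4; left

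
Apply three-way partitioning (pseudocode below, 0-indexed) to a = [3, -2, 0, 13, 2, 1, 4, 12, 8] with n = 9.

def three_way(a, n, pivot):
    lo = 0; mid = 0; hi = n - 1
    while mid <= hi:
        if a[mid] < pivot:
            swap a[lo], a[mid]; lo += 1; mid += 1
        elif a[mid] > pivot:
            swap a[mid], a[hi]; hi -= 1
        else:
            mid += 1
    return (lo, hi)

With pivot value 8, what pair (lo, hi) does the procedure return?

(6, 6)

pivot = 8; lo=0, mid=0, hi=8
a[mid]=3<8: swap a[0],a[0]; lo=1,mid=1 → [3, -2, 0, 13, 2, 1, 4, 12, 8]
a[mid]=-2<8: swap a[1],a[1]; lo=2,mid=2 → [3, -2, 0, 13, 2, 1, 4, 12, 8]
a[mid]=0<8: swap a[2],a[2]; lo=3,mid=3 → [3, -2, 0, 13, 2, 1, 4, 12, 8]
a[mid]=13>8: swap a[3],a[8]; hi=7 → [3, -2, 0, 8, 2, 1, 4, 12, 13]
a[mid]=8=8: mid=4
a[mid]=2<8: swap a[3],a[4]; lo=4,mid=5 → [3, -2, 0, 2, 8, 1, 4, 12, 13]
a[mid]=1<8: swap a[4],a[5]; lo=5,mid=6 → [3, -2, 0, 2, 1, 8, 4, 12, 13]
a[mid]=4<8: swap a[5],a[6]; lo=6,mid=7 → [3, -2, 0, 2, 1, 4, 8, 12, 13]
a[mid]=12>8: swap a[7],a[7]; hi=6 → [3, -2, 0, 2, 1, 4, 8, 12, 13]
end: lo=6, hi=6; a = [3, -2, 0, 2, 1, 4, 8, 12, 13]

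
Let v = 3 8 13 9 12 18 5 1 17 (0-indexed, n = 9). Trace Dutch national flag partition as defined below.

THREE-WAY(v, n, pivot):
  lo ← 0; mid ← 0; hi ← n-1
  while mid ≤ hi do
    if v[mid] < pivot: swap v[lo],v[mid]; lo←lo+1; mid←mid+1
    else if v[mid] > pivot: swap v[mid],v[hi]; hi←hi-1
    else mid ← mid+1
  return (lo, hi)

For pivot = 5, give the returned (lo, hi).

(2, 2)

pivot = 5; lo=0, mid=0, hi=8
v[mid]=3<5: swap v[0],v[0]; lo=1,mid=1 → 3 8 13 9 12 18 5 1 17
v[mid]=8>5: swap v[1],v[8]; hi=7 → 3 17 13 9 12 18 5 1 8
v[mid]=17>5: swap v[1],v[7]; hi=6 → 3 1 13 9 12 18 5 17 8
v[mid]=1<5: swap v[1],v[1]; lo=2,mid=2 → 3 1 13 9 12 18 5 17 8
v[mid]=13>5: swap v[2],v[6]; hi=5 → 3 1 5 9 12 18 13 17 8
v[mid]=5=5: mid=3
v[mid]=9>5: swap v[3],v[5]; hi=4 → 3 1 5 18 12 9 13 17 8
v[mid]=18>5: swap v[3],v[4]; hi=3 → 3 1 5 12 18 9 13 17 8
v[mid]=12>5: swap v[3],v[3]; hi=2 → 3 1 5 12 18 9 13 17 8
end: lo=2, hi=2; v = 3 1 5 12 18 9 13 17 8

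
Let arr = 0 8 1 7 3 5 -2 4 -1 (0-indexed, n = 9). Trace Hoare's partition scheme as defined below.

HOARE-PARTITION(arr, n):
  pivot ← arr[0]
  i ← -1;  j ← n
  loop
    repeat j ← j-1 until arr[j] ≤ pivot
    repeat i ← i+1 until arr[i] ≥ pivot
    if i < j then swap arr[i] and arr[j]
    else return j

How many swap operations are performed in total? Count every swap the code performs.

pivot=0
j stops at 8 (-1), i stops at 0 (0); swap ⇒ -1 8 1 7 3 5 -2 4 0
j stops at 6 (-2), i stops at 1 (8); swap ⇒ -1 -2 1 7 3 5 8 4 0
j stops at 1, i stops at 2; i≥j ⇒ return 1. arr=-1 -2 1 7 3 5 8 4 0

2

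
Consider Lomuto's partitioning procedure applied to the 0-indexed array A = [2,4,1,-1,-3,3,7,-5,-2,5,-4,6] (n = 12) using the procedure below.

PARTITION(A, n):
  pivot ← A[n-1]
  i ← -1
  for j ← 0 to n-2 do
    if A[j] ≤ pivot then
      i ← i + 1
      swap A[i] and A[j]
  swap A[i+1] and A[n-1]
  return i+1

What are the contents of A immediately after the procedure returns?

[2,4,1,-1,-3,3,-5,-2,5,-4,6,7]

pivot = A[11] = 6; i = -1
j=0: A[0]=2 ≤ 6 → i=0, swap A[0],A[0] (no change) → [2,4,1,-1,-3,3,7,-5,-2,5,-4,6]
j=1: A[1]=4 ≤ 6 → i=1, swap A[1],A[1] (no change) → [2,4,1,-1,-3,3,7,-5,-2,5,-4,6]
j=2: A[2]=1 ≤ 6 → i=2, swap A[2],A[2] (no change) → [2,4,1,-1,-3,3,7,-5,-2,5,-4,6]
j=3: A[3]=-1 ≤ 6 → i=3, swap A[3],A[3] (no change) → [2,4,1,-1,-3,3,7,-5,-2,5,-4,6]
j=4: A[4]=-3 ≤ 6 → i=4, swap A[4],A[4] (no change) → [2,4,1,-1,-3,3,7,-5,-2,5,-4,6]
j=5: A[5]=3 ≤ 6 → i=5, swap A[5],A[5] (no change) → [2,4,1,-1,-3,3,7,-5,-2,5,-4,6]
j=6: A[6]=7 > 6 → no swap
j=7: A[7]=-5 ≤ 6 → i=6, swap A[6],A[7] → [2,4,1,-1,-3,3,-5,7,-2,5,-4,6]
j=8: A[8]=-2 ≤ 6 → i=7, swap A[7],A[8] → [2,4,1,-1,-3,3,-5,-2,7,5,-4,6]
j=9: A[9]=5 ≤ 6 → i=8, swap A[8],A[9] → [2,4,1,-1,-3,3,-5,-2,5,7,-4,6]
j=10: A[10]=-4 ≤ 6 → i=9, swap A[9],A[10] → [2,4,1,-1,-3,3,-5,-2,5,-4,7,6]
final swap A[10],A[11] → [2,4,1,-1,-3,3,-5,-2,5,-4,6,7]; return 10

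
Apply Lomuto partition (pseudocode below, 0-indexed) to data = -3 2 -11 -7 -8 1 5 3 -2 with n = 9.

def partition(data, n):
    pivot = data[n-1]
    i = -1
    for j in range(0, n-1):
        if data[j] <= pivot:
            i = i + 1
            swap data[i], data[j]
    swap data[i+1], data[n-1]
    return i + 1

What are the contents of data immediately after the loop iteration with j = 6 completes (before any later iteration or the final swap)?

-3 -11 -7 -8 2 1 5 3 -2

pivot = data[8] = -2; i = -1
j=0: data[0]=-3 ≤ -2 → i=0, swap data[0],data[0] (no change) → -3 2 -11 -7 -8 1 5 3 -2
j=1: data[1]=2 > -2 → no swap
j=2: data[2]=-11 ≤ -2 → i=1, swap data[1],data[2] → -3 -11 2 -7 -8 1 5 3 -2
j=3: data[3]=-7 ≤ -2 → i=2, swap data[2],data[3] → -3 -11 -7 2 -8 1 5 3 -2
j=4: data[4]=-8 ≤ -2 → i=3, swap data[3],data[4] → -3 -11 -7 -8 2 1 5 3 -2
j=5: data[5]=1 > -2 → no swap
j=6: data[6]=5 > -2 → no swap
(after j=6) data = -3 -11 -7 -8 2 1 5 3 -2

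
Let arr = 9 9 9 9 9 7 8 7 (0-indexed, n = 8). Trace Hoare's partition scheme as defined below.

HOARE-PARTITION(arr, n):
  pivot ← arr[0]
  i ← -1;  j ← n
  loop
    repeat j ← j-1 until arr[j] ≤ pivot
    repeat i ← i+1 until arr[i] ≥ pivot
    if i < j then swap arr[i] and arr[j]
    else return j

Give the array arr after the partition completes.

7 8 7 9 9 9 9 9

pivot = arr[0] = 9; i = -1, j = 8
j→7 (arr[7]=7≤9), i→0 (arr[0]=9≥9); i<j, swap → 7 9 9 9 9 7 8 9
j→6 (arr[6]=8≤9), i→1 (arr[1]=9≥9); i<j, swap → 7 8 9 9 9 7 9 9
j→5 (arr[5]=7≤9), i→2 (arr[2]=9≥9); i<j, swap → 7 8 7 9 9 9 9 9
j→4 (arr[4]=9≤9), i→3 (arr[3]=9≥9); i<j, swap → 7 8 7 9 9 9 9 9
j→3, i→4; i≥j, return j=3. arr = 7 8 7 9 9 9 9 9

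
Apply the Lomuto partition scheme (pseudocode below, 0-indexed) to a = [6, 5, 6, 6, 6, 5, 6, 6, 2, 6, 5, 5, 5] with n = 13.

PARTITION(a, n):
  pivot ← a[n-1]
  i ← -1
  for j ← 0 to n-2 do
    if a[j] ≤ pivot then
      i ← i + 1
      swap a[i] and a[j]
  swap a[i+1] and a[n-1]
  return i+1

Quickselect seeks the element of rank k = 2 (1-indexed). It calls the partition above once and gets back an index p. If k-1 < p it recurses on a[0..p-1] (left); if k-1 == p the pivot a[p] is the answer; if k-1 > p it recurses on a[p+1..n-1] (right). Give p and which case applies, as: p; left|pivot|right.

5; left

pivot=5, i=-1
j=0: 6>5, skip
j=1: 5≤5, i=0, swap(0,1) ⇒ [5, 6, 6, 6, 6, 5, 6, 6, 2, 6, 5, 5, 5]
j=2: 6>5, skip
j=3: 6>5, skip
j=4: 6>5, skip
j=5: 5≤5, i=1, swap(1,5) ⇒ [5, 5, 6, 6, 6, 6, 6, 6, 2, 6, 5, 5, 5]
j=6: 6>5, skip
j=7: 6>5, skip
j=8: 2≤5, i=2, swap(2,8) ⇒ [5, 5, 2, 6, 6, 6, 6, 6, 6, 6, 5, 5, 5]
j=9: 6>5, skip
j=10: 5≤5, i=3, swap(3,10) ⇒ [5, 5, 2, 5, 6, 6, 6, 6, 6, 6, 6, 5, 5]
j=11: 5≤5, i=4, swap(4,11) ⇒ [5, 5, 2, 5, 5, 6, 6, 6, 6, 6, 6, 6, 5]
swap(5,12) ⇒ [5, 5, 2, 5, 5, 5, 6, 6, 6, 6, 6, 6, 6]; return 5
p = 5; k-1 = 1 < 5 ⇒ left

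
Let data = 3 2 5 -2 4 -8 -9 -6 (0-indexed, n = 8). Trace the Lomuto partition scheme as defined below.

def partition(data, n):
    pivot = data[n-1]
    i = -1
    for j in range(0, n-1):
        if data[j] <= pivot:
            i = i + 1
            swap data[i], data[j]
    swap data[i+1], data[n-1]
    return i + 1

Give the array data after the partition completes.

pivot=-6, i=-1
j=0: 3>-6, skip
j=1: 2>-6, skip
j=2: 5>-6, skip
j=3: -2>-6, skip
j=4: 4>-6, skip
j=5: -8≤-6, i=0, swap(0,5) ⇒ -8 2 5 -2 4 3 -9 -6
j=6: -9≤-6, i=1, swap(1,6) ⇒ -8 -9 5 -2 4 3 2 -6
swap(2,7) ⇒ -8 -9 -6 -2 4 3 2 5; return 2

-8 -9 -6 -2 4 3 2 5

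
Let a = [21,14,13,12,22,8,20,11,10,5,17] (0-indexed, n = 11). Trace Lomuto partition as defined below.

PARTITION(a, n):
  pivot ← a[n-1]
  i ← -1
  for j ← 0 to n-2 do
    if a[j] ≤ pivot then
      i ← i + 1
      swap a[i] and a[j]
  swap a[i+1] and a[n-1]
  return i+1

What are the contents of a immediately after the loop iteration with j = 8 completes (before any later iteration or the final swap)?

[14,13,12,8,11,10,20,22,21,5,17]

pivot = a[10] = 17; i = -1
j=0: a[0]=21 > 17 → no swap
j=1: a[1]=14 ≤ 17 → i=0, swap a[0],a[1] → [14,21,13,12,22,8,20,11,10,5,17]
j=2: a[2]=13 ≤ 17 → i=1, swap a[1],a[2] → [14,13,21,12,22,8,20,11,10,5,17]
j=3: a[3]=12 ≤ 17 → i=2, swap a[2],a[3] → [14,13,12,21,22,8,20,11,10,5,17]
j=4: a[4]=22 > 17 → no swap
j=5: a[5]=8 ≤ 17 → i=3, swap a[3],a[5] → [14,13,12,8,22,21,20,11,10,5,17]
j=6: a[6]=20 > 17 → no swap
j=7: a[7]=11 ≤ 17 → i=4, swap a[4],a[7] → [14,13,12,8,11,21,20,22,10,5,17]
j=8: a[8]=10 ≤ 17 → i=5, swap a[5],a[8] → [14,13,12,8,11,10,20,22,21,5,17]
(after j=8) a = [14,13,12,8,11,10,20,22,21,5,17]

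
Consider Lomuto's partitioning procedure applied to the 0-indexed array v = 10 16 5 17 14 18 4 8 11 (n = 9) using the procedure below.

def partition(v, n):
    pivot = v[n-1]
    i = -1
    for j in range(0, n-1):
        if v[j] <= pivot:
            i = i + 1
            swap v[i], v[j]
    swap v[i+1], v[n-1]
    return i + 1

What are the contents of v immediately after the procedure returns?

10 5 4 8 11 18 16 17 14

pivot=11, i=-1
j=0: 10≤11, i=0, swap(0,0) ⇒ 10 16 5 17 14 18 4 8 11
j=1: 16>11, skip
j=2: 5≤11, i=1, swap(1,2) ⇒ 10 5 16 17 14 18 4 8 11
j=3: 17>11, skip
j=4: 14>11, skip
j=5: 18>11, skip
j=6: 4≤11, i=2, swap(2,6) ⇒ 10 5 4 17 14 18 16 8 11
j=7: 8≤11, i=3, swap(3,7) ⇒ 10 5 4 8 14 18 16 17 11
swap(4,8) ⇒ 10 5 4 8 11 18 16 17 14; return 4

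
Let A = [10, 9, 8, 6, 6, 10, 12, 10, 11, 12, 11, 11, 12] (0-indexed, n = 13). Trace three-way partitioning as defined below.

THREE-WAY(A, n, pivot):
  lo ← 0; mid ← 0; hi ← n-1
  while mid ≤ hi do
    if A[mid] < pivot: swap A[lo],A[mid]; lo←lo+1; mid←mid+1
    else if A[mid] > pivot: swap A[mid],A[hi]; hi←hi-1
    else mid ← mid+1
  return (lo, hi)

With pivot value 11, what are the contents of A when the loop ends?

lo=0 mid=0 hi=12
10<11: swap(0,0), lo=1 mid=1 ⇒ [10, 9, 8, 6, 6, 10, 12, 10, 11, 12, 11, 11, 12]
9<11: swap(1,1), lo=2 mid=2 ⇒ [10, 9, 8, 6, 6, 10, 12, 10, 11, 12, 11, 11, 12]
8<11: swap(2,2), lo=3 mid=3 ⇒ [10, 9, 8, 6, 6, 10, 12, 10, 11, 12, 11, 11, 12]
6<11: swap(3,3), lo=4 mid=4 ⇒ [10, 9, 8, 6, 6, 10, 12, 10, 11, 12, 11, 11, 12]
6<11: swap(4,4), lo=5 mid=5 ⇒ [10, 9, 8, 6, 6, 10, 12, 10, 11, 12, 11, 11, 12]
10<11: swap(5,5), lo=6 mid=6 ⇒ [10, 9, 8, 6, 6, 10, 12, 10, 11, 12, 11, 11, 12]
12>11: swap(6,12), hi=11 ⇒ [10, 9, 8, 6, 6, 10, 12, 10, 11, 12, 11, 11, 12]
12>11: swap(6,11), hi=10 ⇒ [10, 9, 8, 6, 6, 10, 11, 10, 11, 12, 11, 12, 12]
11=11: mid=7
10<11: swap(6,7), lo=7 mid=8 ⇒ [10, 9, 8, 6, 6, 10, 10, 11, 11, 12, 11, 12, 12]
11=11: mid=9
12>11: swap(9,10), hi=9 ⇒ [10, 9, 8, 6, 6, 10, 10, 11, 11, 11, 12, 12, 12]
11=11: mid=10
done. lo=7 hi=9; A=[10, 9, 8, 6, 6, 10, 10, 11, 11, 11, 12, 12, 12]

[10, 9, 8, 6, 6, 10, 10, 11, 11, 11, 12, 12, 12]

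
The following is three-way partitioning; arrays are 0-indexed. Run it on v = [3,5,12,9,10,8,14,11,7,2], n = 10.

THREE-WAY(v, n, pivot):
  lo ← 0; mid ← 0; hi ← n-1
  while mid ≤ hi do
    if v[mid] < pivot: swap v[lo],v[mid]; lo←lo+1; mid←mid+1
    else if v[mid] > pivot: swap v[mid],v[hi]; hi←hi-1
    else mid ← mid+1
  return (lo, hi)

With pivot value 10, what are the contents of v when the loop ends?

pivot = 10; lo=0, mid=0, hi=9
v[mid]=3<10: swap v[0],v[0]; lo=1,mid=1 → [3,5,12,9,10,8,14,11,7,2]
v[mid]=5<10: swap v[1],v[1]; lo=2,mid=2 → [3,5,12,9,10,8,14,11,7,2]
v[mid]=12>10: swap v[2],v[9]; hi=8 → [3,5,2,9,10,8,14,11,7,12]
v[mid]=2<10: swap v[2],v[2]; lo=3,mid=3 → [3,5,2,9,10,8,14,11,7,12]
v[mid]=9<10: swap v[3],v[3]; lo=4,mid=4 → [3,5,2,9,10,8,14,11,7,12]
v[mid]=10=10: mid=5
v[mid]=8<10: swap v[4],v[5]; lo=5,mid=6 → [3,5,2,9,8,10,14,11,7,12]
v[mid]=14>10: swap v[6],v[8]; hi=7 → [3,5,2,9,8,10,7,11,14,12]
v[mid]=7<10: swap v[5],v[6]; lo=6,mid=7 → [3,5,2,9,8,7,10,11,14,12]
v[mid]=11>10: swap v[7],v[7]; hi=6 → [3,5,2,9,8,7,10,11,14,12]
end: lo=6, hi=6; v = [3,5,2,9,8,7,10,11,14,12]

[3,5,2,9,8,7,10,11,14,12]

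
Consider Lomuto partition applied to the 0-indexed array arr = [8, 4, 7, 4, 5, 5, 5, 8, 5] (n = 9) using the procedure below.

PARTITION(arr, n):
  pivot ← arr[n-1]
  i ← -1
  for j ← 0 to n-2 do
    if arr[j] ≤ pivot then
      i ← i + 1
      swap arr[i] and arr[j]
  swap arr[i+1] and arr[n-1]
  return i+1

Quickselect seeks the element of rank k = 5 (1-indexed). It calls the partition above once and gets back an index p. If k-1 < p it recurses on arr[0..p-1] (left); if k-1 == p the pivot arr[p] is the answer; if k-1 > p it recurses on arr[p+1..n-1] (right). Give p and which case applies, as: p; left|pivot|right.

5; left

pivot = arr[8] = 5; i = -1
j=0: arr[0]=8 > 5 → no swap
j=1: arr[1]=4 ≤ 5 → i=0, swap arr[0],arr[1] → [4, 8, 7, 4, 5, 5, 5, 8, 5]
j=2: arr[2]=7 > 5 → no swap
j=3: arr[3]=4 ≤ 5 → i=1, swap arr[1],arr[3] → [4, 4, 7, 8, 5, 5, 5, 8, 5]
j=4: arr[4]=5 ≤ 5 → i=2, swap arr[2],arr[4] → [4, 4, 5, 8, 7, 5, 5, 8, 5]
j=5: arr[5]=5 ≤ 5 → i=3, swap arr[3],arr[5] → [4, 4, 5, 5, 7, 8, 5, 8, 5]
j=6: arr[6]=5 ≤ 5 → i=4, swap arr[4],arr[6] → [4, 4, 5, 5, 5, 8, 7, 8, 5]
j=7: arr[7]=8 > 5 → no swap
final swap arr[5],arr[8] → [4, 4, 5, 5, 5, 5, 7, 8, 8]; return 5
p = 5; k-1 = 4 < 5 ⇒ left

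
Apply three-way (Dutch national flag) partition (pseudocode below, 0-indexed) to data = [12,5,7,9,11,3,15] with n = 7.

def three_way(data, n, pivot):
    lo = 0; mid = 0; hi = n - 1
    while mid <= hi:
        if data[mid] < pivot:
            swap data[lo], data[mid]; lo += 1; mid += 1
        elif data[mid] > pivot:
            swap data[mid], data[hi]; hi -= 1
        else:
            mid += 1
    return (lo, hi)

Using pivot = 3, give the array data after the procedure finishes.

[3,7,9,11,5,15,12]

pivot = 3; lo=0, mid=0, hi=6
data[mid]=12>3: swap data[0],data[6]; hi=5 → [15,5,7,9,11,3,12]
data[mid]=15>3: swap data[0],data[5]; hi=4 → [3,5,7,9,11,15,12]
data[mid]=3=3: mid=1
data[mid]=5>3: swap data[1],data[4]; hi=3 → [3,11,7,9,5,15,12]
data[mid]=11>3: swap data[1],data[3]; hi=2 → [3,9,7,11,5,15,12]
data[mid]=9>3: swap data[1],data[2]; hi=1 → [3,7,9,11,5,15,12]
data[mid]=7>3: swap data[1],data[1]; hi=0 → [3,7,9,11,5,15,12]
end: lo=0, hi=0; data = [3,7,9,11,5,15,12]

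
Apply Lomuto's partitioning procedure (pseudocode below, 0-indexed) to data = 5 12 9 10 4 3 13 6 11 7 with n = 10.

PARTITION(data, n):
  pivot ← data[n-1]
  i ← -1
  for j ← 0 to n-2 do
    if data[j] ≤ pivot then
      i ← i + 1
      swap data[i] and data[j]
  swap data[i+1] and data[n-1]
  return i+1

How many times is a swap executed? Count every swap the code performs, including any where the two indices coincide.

pivot=7, i=-1
j=0: 5≤7, i=0, swap(0,0) ⇒ 5 12 9 10 4 3 13 6 11 7
j=1: 12>7, skip
j=2: 9>7, skip
j=3: 10>7, skip
j=4: 4≤7, i=1, swap(1,4) ⇒ 5 4 9 10 12 3 13 6 11 7
j=5: 3≤7, i=2, swap(2,5) ⇒ 5 4 3 10 12 9 13 6 11 7
j=6: 13>7, skip
j=7: 6≤7, i=3, swap(3,7) ⇒ 5 4 3 6 12 9 13 10 11 7
j=8: 11>7, skip
swap(4,9) ⇒ 5 4 3 6 7 9 13 10 11 12; return 4

5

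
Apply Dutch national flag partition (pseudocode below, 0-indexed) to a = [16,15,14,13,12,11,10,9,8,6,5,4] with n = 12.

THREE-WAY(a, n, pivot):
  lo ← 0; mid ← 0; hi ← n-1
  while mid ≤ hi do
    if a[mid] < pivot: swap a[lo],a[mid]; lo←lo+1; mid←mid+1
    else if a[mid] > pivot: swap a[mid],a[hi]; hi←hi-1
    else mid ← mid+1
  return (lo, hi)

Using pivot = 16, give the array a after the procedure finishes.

[15,14,13,12,11,10,9,8,6,5,4,16]

pivot = 16; lo=0, mid=0, hi=11
a[mid]=16=16: mid=1
a[mid]=15<16: swap a[0],a[1]; lo=1,mid=2 → [15,16,14,13,12,11,10,9,8,6,5,4]
a[mid]=14<16: swap a[1],a[2]; lo=2,mid=3 → [15,14,16,13,12,11,10,9,8,6,5,4]
a[mid]=13<16: swap a[2],a[3]; lo=3,mid=4 → [15,14,13,16,12,11,10,9,8,6,5,4]
a[mid]=12<16: swap a[3],a[4]; lo=4,mid=5 → [15,14,13,12,16,11,10,9,8,6,5,4]
a[mid]=11<16: swap a[4],a[5]; lo=5,mid=6 → [15,14,13,12,11,16,10,9,8,6,5,4]
a[mid]=10<16: swap a[5],a[6]; lo=6,mid=7 → [15,14,13,12,11,10,16,9,8,6,5,4]
a[mid]=9<16: swap a[6],a[7]; lo=7,mid=8 → [15,14,13,12,11,10,9,16,8,6,5,4]
a[mid]=8<16: swap a[7],a[8]; lo=8,mid=9 → [15,14,13,12,11,10,9,8,16,6,5,4]
a[mid]=6<16: swap a[8],a[9]; lo=9,mid=10 → [15,14,13,12,11,10,9,8,6,16,5,4]
a[mid]=5<16: swap a[9],a[10]; lo=10,mid=11 → [15,14,13,12,11,10,9,8,6,5,16,4]
a[mid]=4<16: swap a[10],a[11]; lo=11,mid=12 → [15,14,13,12,11,10,9,8,6,5,4,16]
end: lo=11, hi=11; a = [15,14,13,12,11,10,9,8,6,5,4,16]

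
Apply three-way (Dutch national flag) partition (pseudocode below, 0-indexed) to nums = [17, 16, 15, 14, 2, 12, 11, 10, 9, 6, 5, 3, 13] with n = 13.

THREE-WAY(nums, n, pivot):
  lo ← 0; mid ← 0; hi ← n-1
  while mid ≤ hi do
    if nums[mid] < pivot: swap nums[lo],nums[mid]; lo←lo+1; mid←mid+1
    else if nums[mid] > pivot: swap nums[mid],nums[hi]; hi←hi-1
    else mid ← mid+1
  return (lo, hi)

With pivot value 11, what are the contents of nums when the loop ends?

pivot = 11; lo=0, mid=0, hi=12
nums[mid]=17>11: swap nums[0],nums[12]; hi=11 → [13, 16, 15, 14, 2, 12, 11, 10, 9, 6, 5, 3, 17]
nums[mid]=13>11: swap nums[0],nums[11]; hi=10 → [3, 16, 15, 14, 2, 12, 11, 10, 9, 6, 5, 13, 17]
nums[mid]=3<11: swap nums[0],nums[0]; lo=1,mid=1 → [3, 16, 15, 14, 2, 12, 11, 10, 9, 6, 5, 13, 17]
nums[mid]=16>11: swap nums[1],nums[10]; hi=9 → [3, 5, 15, 14, 2, 12, 11, 10, 9, 6, 16, 13, 17]
nums[mid]=5<11: swap nums[1],nums[1]; lo=2,mid=2 → [3, 5, 15, 14, 2, 12, 11, 10, 9, 6, 16, 13, 17]
nums[mid]=15>11: swap nums[2],nums[9]; hi=8 → [3, 5, 6, 14, 2, 12, 11, 10, 9, 15, 16, 13, 17]
nums[mid]=6<11: swap nums[2],nums[2]; lo=3,mid=3 → [3, 5, 6, 14, 2, 12, 11, 10, 9, 15, 16, 13, 17]
nums[mid]=14>11: swap nums[3],nums[8]; hi=7 → [3, 5, 6, 9, 2, 12, 11, 10, 14, 15, 16, 13, 17]
nums[mid]=9<11: swap nums[3],nums[3]; lo=4,mid=4 → [3, 5, 6, 9, 2, 12, 11, 10, 14, 15, 16, 13, 17]
nums[mid]=2<11: swap nums[4],nums[4]; lo=5,mid=5 → [3, 5, 6, 9, 2, 12, 11, 10, 14, 15, 16, 13, 17]
nums[mid]=12>11: swap nums[5],nums[7]; hi=6 → [3, 5, 6, 9, 2, 10, 11, 12, 14, 15, 16, 13, 17]
nums[mid]=10<11: swap nums[5],nums[5]; lo=6,mid=6 → [3, 5, 6, 9, 2, 10, 11, 12, 14, 15, 16, 13, 17]
nums[mid]=11=11: mid=7
end: lo=6, hi=6; nums = [3, 5, 6, 9, 2, 10, 11, 12, 14, 15, 16, 13, 17]

[3, 5, 6, 9, 2, 10, 11, 12, 14, 15, 16, 13, 17]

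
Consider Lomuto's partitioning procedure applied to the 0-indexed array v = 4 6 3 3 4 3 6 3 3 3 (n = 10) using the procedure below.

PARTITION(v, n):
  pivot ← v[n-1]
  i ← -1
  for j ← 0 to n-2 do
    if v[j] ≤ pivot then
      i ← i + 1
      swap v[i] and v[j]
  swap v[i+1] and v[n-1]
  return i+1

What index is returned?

5

pivot = v[9] = 3; i = -1
j=0: v[0]=4 > 3 → no swap
j=1: v[1]=6 > 3 → no swap
j=2: v[2]=3 ≤ 3 → i=0, swap v[0],v[2] → 3 6 4 3 4 3 6 3 3 3
j=3: v[3]=3 ≤ 3 → i=1, swap v[1],v[3] → 3 3 4 6 4 3 6 3 3 3
j=4: v[4]=4 > 3 → no swap
j=5: v[5]=3 ≤ 3 → i=2, swap v[2],v[5] → 3 3 3 6 4 4 6 3 3 3
j=6: v[6]=6 > 3 → no swap
j=7: v[7]=3 ≤ 3 → i=3, swap v[3],v[7] → 3 3 3 3 4 4 6 6 3 3
j=8: v[8]=3 ≤ 3 → i=4, swap v[4],v[8] → 3 3 3 3 3 4 6 6 4 3
final swap v[5],v[9] → 3 3 3 3 3 3 6 6 4 4; return 5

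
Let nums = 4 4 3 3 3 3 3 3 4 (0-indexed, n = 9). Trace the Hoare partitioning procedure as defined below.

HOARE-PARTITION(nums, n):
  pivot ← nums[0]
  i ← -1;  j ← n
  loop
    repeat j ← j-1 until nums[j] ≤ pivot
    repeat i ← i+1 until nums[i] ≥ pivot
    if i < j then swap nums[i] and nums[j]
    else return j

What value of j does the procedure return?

6

pivot = nums[0] = 4; i = -1, j = 9
j→8 (nums[8]=4≤4), i→0 (nums[0]=4≥4); i<j, swap → 4 4 3 3 3 3 3 3 4
j→7 (nums[7]=3≤4), i→1 (nums[1]=4≥4); i<j, swap → 4 3 3 3 3 3 3 4 4
j→6, i→7; i≥j, return j=6. nums = 4 3 3 3 3 3 3 4 4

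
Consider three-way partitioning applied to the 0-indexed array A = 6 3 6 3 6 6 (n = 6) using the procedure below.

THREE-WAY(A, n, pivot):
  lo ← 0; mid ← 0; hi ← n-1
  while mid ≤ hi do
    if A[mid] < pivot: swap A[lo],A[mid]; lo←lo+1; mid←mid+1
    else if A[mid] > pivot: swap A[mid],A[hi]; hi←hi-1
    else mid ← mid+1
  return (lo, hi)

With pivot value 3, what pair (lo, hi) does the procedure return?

(0, 1)

lo=0 mid=0 hi=5
6>3: swap(0,5), hi=4 ⇒ 6 3 6 3 6 6
6>3: swap(0,4), hi=3 ⇒ 6 3 6 3 6 6
6>3: swap(0,3), hi=2 ⇒ 3 3 6 6 6 6
3=3: mid=1
3=3: mid=2
6>3: swap(2,2), hi=1 ⇒ 3 3 6 6 6 6
done. lo=0 hi=1; A=3 3 6 6 6 6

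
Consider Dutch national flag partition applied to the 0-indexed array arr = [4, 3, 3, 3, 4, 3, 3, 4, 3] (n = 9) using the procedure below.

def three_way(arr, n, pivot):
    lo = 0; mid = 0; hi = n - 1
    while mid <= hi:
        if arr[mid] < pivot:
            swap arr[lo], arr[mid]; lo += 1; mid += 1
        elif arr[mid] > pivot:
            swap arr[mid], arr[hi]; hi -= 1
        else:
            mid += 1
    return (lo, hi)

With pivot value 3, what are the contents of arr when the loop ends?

lo=0 mid=0 hi=8
4>3: swap(0,8), hi=7 ⇒ [3, 3, 3, 3, 4, 3, 3, 4, 4]
3=3: mid=1
3=3: mid=2
3=3: mid=3
3=3: mid=4
4>3: swap(4,7), hi=6 ⇒ [3, 3, 3, 3, 4, 3, 3, 4, 4]
4>3: swap(4,6), hi=5 ⇒ [3, 3, 3, 3, 3, 3, 4, 4, 4]
3=3: mid=5
3=3: mid=6
done. lo=0 hi=5; arr=[3, 3, 3, 3, 3, 3, 4, 4, 4]

[3, 3, 3, 3, 3, 3, 4, 4, 4]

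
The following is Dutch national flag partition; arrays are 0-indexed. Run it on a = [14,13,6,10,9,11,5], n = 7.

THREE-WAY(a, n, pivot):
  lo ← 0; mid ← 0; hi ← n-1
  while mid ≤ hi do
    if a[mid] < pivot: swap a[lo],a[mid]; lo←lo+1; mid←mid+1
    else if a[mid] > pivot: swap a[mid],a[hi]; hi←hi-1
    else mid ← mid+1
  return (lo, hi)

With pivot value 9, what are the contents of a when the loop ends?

[5,6,9,10,11,13,14]

pivot = 9; lo=0, mid=0, hi=6
a[mid]=14>9: swap a[0],a[6]; hi=5 → [5,13,6,10,9,11,14]
a[mid]=5<9: swap a[0],a[0]; lo=1,mid=1 → [5,13,6,10,9,11,14]
a[mid]=13>9: swap a[1],a[5]; hi=4 → [5,11,6,10,9,13,14]
a[mid]=11>9: swap a[1],a[4]; hi=3 → [5,9,6,10,11,13,14]
a[mid]=9=9: mid=2
a[mid]=6<9: swap a[1],a[2]; lo=2,mid=3 → [5,6,9,10,11,13,14]
a[mid]=10>9: swap a[3],a[3]; hi=2 → [5,6,9,10,11,13,14]
end: lo=2, hi=2; a = [5,6,9,10,11,13,14]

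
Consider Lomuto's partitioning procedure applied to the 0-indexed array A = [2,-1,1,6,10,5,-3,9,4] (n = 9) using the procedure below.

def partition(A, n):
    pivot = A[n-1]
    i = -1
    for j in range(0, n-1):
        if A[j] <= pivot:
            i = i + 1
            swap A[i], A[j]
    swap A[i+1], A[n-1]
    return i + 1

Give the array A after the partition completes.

pivot=4, i=-1
j=0: 2≤4, i=0, swap(0,0) ⇒ [2,-1,1,6,10,5,-3,9,4]
j=1: -1≤4, i=1, swap(1,1) ⇒ [2,-1,1,6,10,5,-3,9,4]
j=2: 1≤4, i=2, swap(2,2) ⇒ [2,-1,1,6,10,5,-3,9,4]
j=3: 6>4, skip
j=4: 10>4, skip
j=5: 5>4, skip
j=6: -3≤4, i=3, swap(3,6) ⇒ [2,-1,1,-3,10,5,6,9,4]
j=7: 9>4, skip
swap(4,8) ⇒ [2,-1,1,-3,4,5,6,9,10]; return 4

[2,-1,1,-3,4,5,6,9,10]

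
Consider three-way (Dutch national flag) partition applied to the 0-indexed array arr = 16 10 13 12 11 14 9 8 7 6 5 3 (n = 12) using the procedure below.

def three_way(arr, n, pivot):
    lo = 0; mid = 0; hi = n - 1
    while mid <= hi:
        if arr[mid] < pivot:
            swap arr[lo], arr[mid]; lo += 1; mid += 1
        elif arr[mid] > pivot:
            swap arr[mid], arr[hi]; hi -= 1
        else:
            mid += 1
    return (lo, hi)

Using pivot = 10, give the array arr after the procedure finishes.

3 5 6 7 8 9 10 14 11 12 13 16

pivot = 10; lo=0, mid=0, hi=11
arr[mid]=16>10: swap arr[0],arr[11]; hi=10 → 3 10 13 12 11 14 9 8 7 6 5 16
arr[mid]=3<10: swap arr[0],arr[0]; lo=1,mid=1 → 3 10 13 12 11 14 9 8 7 6 5 16
arr[mid]=10=10: mid=2
arr[mid]=13>10: swap arr[2],arr[10]; hi=9 → 3 10 5 12 11 14 9 8 7 6 13 16
arr[mid]=5<10: swap arr[1],arr[2]; lo=2,mid=3 → 3 5 10 12 11 14 9 8 7 6 13 16
arr[mid]=12>10: swap arr[3],arr[9]; hi=8 → 3 5 10 6 11 14 9 8 7 12 13 16
arr[mid]=6<10: swap arr[2],arr[3]; lo=3,mid=4 → 3 5 6 10 11 14 9 8 7 12 13 16
arr[mid]=11>10: swap arr[4],arr[8]; hi=7 → 3 5 6 10 7 14 9 8 11 12 13 16
arr[mid]=7<10: swap arr[3],arr[4]; lo=4,mid=5 → 3 5 6 7 10 14 9 8 11 12 13 16
arr[mid]=14>10: swap arr[5],arr[7]; hi=6 → 3 5 6 7 10 8 9 14 11 12 13 16
arr[mid]=8<10: swap arr[4],arr[5]; lo=5,mid=6 → 3 5 6 7 8 10 9 14 11 12 13 16
arr[mid]=9<10: swap arr[5],arr[6]; lo=6,mid=7 → 3 5 6 7 8 9 10 14 11 12 13 16
end: lo=6, hi=6; arr = 3 5 6 7 8 9 10 14 11 12 13 16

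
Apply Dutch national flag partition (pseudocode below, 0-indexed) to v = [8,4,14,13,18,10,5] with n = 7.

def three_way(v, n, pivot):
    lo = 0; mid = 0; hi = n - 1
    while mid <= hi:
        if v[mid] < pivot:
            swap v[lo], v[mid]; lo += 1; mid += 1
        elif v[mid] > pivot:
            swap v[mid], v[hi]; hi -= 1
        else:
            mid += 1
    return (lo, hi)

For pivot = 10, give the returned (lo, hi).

(3, 3)

pivot = 10; lo=0, mid=0, hi=6
v[mid]=8<10: swap v[0],v[0]; lo=1,mid=1 → [8,4,14,13,18,10,5]
v[mid]=4<10: swap v[1],v[1]; lo=2,mid=2 → [8,4,14,13,18,10,5]
v[mid]=14>10: swap v[2],v[6]; hi=5 → [8,4,5,13,18,10,14]
v[mid]=5<10: swap v[2],v[2]; lo=3,mid=3 → [8,4,5,13,18,10,14]
v[mid]=13>10: swap v[3],v[5]; hi=4 → [8,4,5,10,18,13,14]
v[mid]=10=10: mid=4
v[mid]=18>10: swap v[4],v[4]; hi=3 → [8,4,5,10,18,13,14]
end: lo=3, hi=3; v = [8,4,5,10,18,13,14]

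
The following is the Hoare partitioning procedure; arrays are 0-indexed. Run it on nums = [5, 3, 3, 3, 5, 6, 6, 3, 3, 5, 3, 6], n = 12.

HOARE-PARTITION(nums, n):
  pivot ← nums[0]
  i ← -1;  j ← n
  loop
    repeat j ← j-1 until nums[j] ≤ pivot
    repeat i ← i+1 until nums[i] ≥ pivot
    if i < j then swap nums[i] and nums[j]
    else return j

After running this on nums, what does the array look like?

[3, 3, 3, 3, 5, 3, 3, 6, 6, 5, 5, 6]

pivot = nums[0] = 5; i = -1, j = 12
j→10 (nums[10]=3≤5), i→0 (nums[0]=5≥5); i<j, swap → [3, 3, 3, 3, 5, 6, 6, 3, 3, 5, 5, 6]
j→9 (nums[9]=5≤5), i→4 (nums[4]=5≥5); i<j, swap → [3, 3, 3, 3, 5, 6, 6, 3, 3, 5, 5, 6]
j→8 (nums[8]=3≤5), i→5 (nums[5]=6≥5); i<j, swap → [3, 3, 3, 3, 5, 3, 6, 3, 6, 5, 5, 6]
j→7 (nums[7]=3≤5), i→6 (nums[6]=6≥5); i<j, swap → [3, 3, 3, 3, 5, 3, 3, 6, 6, 5, 5, 6]
j→6, i→7; i≥j, return j=6. nums = [3, 3, 3, 3, 5, 3, 3, 6, 6, 5, 5, 6]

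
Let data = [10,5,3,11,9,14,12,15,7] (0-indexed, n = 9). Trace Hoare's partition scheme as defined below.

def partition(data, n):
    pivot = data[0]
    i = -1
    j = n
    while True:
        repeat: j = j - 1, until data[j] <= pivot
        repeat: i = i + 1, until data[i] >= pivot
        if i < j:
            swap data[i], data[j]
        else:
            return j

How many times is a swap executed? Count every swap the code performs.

2

pivot = data[0] = 10; i = -1, j = 9
j→8 (data[8]=7≤10), i→0 (data[0]=10≥10); i<j, swap → [7,5,3,11,9,14,12,15,10]
j→4 (data[4]=9≤10), i→3 (data[3]=11≥10); i<j, swap → [7,5,3,9,11,14,12,15,10]
j→3, i→4; i≥j, return j=3. data = [7,5,3,9,11,14,12,15,10]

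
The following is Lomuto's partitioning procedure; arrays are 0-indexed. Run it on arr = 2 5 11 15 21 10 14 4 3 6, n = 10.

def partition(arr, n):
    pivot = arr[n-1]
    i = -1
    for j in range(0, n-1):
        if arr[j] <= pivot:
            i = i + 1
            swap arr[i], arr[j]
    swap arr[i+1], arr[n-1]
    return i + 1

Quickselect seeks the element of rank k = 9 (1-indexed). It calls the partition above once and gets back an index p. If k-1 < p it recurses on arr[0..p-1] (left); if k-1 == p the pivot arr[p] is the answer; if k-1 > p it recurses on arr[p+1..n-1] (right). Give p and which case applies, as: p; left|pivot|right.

pivot=6, i=-1
j=0: 2≤6, i=0, swap(0,0) ⇒ 2 5 11 15 21 10 14 4 3 6
j=1: 5≤6, i=1, swap(1,1) ⇒ 2 5 11 15 21 10 14 4 3 6
j=2: 11>6, skip
j=3: 15>6, skip
j=4: 21>6, skip
j=5: 10>6, skip
j=6: 14>6, skip
j=7: 4≤6, i=2, swap(2,7) ⇒ 2 5 4 15 21 10 14 11 3 6
j=8: 3≤6, i=3, swap(3,8) ⇒ 2 5 4 3 21 10 14 11 15 6
swap(4,9) ⇒ 2 5 4 3 6 10 14 11 15 21; return 4
p = 4; k-1 = 8 > 4 ⇒ right

4; right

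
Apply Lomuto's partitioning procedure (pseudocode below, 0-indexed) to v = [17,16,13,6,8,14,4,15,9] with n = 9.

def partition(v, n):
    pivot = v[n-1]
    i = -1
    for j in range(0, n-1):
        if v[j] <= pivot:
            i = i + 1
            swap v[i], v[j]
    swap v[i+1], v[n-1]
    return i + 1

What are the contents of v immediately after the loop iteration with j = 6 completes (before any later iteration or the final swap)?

[6,8,4,17,16,14,13,15,9]

pivot=9, i=-1
j=0: 17>9, skip
j=1: 16>9, skip
j=2: 13>9, skip
j=3: 6≤9, i=0, swap(0,3) ⇒ [6,16,13,17,8,14,4,15,9]
j=4: 8≤9, i=1, swap(1,4) ⇒ [6,8,13,17,16,14,4,15,9]
j=5: 14>9, skip
j=6: 4≤9, i=2, swap(2,6) ⇒ [6,8,4,17,16,14,13,15,9]
(after j=6) v = [6,8,4,17,16,14,13,15,9]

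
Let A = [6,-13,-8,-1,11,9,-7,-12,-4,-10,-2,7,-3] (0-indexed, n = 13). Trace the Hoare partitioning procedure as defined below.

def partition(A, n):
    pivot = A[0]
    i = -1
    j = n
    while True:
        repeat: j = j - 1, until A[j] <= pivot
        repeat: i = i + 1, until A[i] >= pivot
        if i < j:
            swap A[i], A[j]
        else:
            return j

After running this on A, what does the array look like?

[-3,-13,-8,-1,-2,-10,-7,-12,-4,9,11,7,6]

pivot=6
j stops at 12 (-3), i stops at 0 (6); swap ⇒ [-3,-13,-8,-1,11,9,-7,-12,-4,-10,-2,7,6]
j stops at 10 (-2), i stops at 4 (11); swap ⇒ [-3,-13,-8,-1,-2,9,-7,-12,-4,-10,11,7,6]
j stops at 9 (-10), i stops at 5 (9); swap ⇒ [-3,-13,-8,-1,-2,-10,-7,-12,-4,9,11,7,6]
j stops at 8, i stops at 9; i≥j ⇒ return 8. A=[-3,-13,-8,-1,-2,-10,-7,-12,-4,9,11,7,6]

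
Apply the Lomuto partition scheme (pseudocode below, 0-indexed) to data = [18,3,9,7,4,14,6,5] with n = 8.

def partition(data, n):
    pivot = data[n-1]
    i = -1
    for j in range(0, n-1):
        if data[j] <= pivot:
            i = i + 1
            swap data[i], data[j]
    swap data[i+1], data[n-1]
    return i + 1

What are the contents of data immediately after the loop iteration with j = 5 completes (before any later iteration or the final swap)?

[3,4,9,7,18,14,6,5]

pivot=5, i=-1
j=0: 18>5, skip
j=1: 3≤5, i=0, swap(0,1) ⇒ [3,18,9,7,4,14,6,5]
j=2: 9>5, skip
j=3: 7>5, skip
j=4: 4≤5, i=1, swap(1,4) ⇒ [3,4,9,7,18,14,6,5]
j=5: 14>5, skip
(after j=5) data = [3,4,9,7,18,14,6,5]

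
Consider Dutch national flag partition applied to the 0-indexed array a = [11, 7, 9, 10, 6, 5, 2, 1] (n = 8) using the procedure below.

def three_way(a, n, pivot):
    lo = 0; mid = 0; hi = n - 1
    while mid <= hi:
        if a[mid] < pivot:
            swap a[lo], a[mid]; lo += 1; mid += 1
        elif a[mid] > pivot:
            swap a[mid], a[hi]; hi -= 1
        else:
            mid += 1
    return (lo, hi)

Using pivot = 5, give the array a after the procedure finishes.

lo=0 mid=0 hi=7
11>5: swap(0,7), hi=6 ⇒ [1, 7, 9, 10, 6, 5, 2, 11]
1<5: swap(0,0), lo=1 mid=1 ⇒ [1, 7, 9, 10, 6, 5, 2, 11]
7>5: swap(1,6), hi=5 ⇒ [1, 2, 9, 10, 6, 5, 7, 11]
2<5: swap(1,1), lo=2 mid=2 ⇒ [1, 2, 9, 10, 6, 5, 7, 11]
9>5: swap(2,5), hi=4 ⇒ [1, 2, 5, 10, 6, 9, 7, 11]
5=5: mid=3
10>5: swap(3,4), hi=3 ⇒ [1, 2, 5, 6, 10, 9, 7, 11]
6>5: swap(3,3), hi=2 ⇒ [1, 2, 5, 6, 10, 9, 7, 11]
done. lo=2 hi=2; a=[1, 2, 5, 6, 10, 9, 7, 11]

[1, 2, 5, 6, 10, 9, 7, 11]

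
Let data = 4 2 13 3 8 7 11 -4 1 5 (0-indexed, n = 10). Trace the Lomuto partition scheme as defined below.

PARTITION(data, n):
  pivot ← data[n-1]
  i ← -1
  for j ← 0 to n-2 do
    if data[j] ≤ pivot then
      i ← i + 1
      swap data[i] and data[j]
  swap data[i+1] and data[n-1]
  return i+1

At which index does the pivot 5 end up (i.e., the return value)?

5

pivot=5, i=-1
j=0: 4≤5, i=0, swap(0,0) ⇒ 4 2 13 3 8 7 11 -4 1 5
j=1: 2≤5, i=1, swap(1,1) ⇒ 4 2 13 3 8 7 11 -4 1 5
j=2: 13>5, skip
j=3: 3≤5, i=2, swap(2,3) ⇒ 4 2 3 13 8 7 11 -4 1 5
j=4: 8>5, skip
j=5: 7>5, skip
j=6: 11>5, skip
j=7: -4≤5, i=3, swap(3,7) ⇒ 4 2 3 -4 8 7 11 13 1 5
j=8: 1≤5, i=4, swap(4,8) ⇒ 4 2 3 -4 1 7 11 13 8 5
swap(5,9) ⇒ 4 2 3 -4 1 5 11 13 8 7; return 5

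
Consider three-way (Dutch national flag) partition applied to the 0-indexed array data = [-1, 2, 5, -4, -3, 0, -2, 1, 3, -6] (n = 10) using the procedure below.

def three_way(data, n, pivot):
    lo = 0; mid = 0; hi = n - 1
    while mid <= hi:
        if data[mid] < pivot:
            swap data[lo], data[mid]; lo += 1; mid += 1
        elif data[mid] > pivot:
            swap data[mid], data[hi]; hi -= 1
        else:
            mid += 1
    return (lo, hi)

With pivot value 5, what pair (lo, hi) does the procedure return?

(9, 9)

lo=0 mid=0 hi=9
-1<5: swap(0,0), lo=1 mid=1 ⇒ [-1, 2, 5, -4, -3, 0, -2, 1, 3, -6]
2<5: swap(1,1), lo=2 mid=2 ⇒ [-1, 2, 5, -4, -3, 0, -2, 1, 3, -6]
5=5: mid=3
-4<5: swap(2,3), lo=3 mid=4 ⇒ [-1, 2, -4, 5, -3, 0, -2, 1, 3, -6]
-3<5: swap(3,4), lo=4 mid=5 ⇒ [-1, 2, -4, -3, 5, 0, -2, 1, 3, -6]
0<5: swap(4,5), lo=5 mid=6 ⇒ [-1, 2, -4, -3, 0, 5, -2, 1, 3, -6]
-2<5: swap(5,6), lo=6 mid=7 ⇒ [-1, 2, -4, -3, 0, -2, 5, 1, 3, -6]
1<5: swap(6,7), lo=7 mid=8 ⇒ [-1, 2, -4, -3, 0, -2, 1, 5, 3, -6]
3<5: swap(7,8), lo=8 mid=9 ⇒ [-1, 2, -4, -3, 0, -2, 1, 3, 5, -6]
-6<5: swap(8,9), lo=9 mid=10 ⇒ [-1, 2, -4, -3, 0, -2, 1, 3, -6, 5]
done. lo=9 hi=9; data=[-1, 2, -4, -3, 0, -2, 1, 3, -6, 5]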